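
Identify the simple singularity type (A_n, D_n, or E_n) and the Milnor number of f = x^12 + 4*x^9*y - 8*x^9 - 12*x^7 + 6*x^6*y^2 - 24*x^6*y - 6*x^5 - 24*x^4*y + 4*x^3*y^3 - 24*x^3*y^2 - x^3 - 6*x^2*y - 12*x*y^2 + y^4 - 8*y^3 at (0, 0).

Type E_{6}, Milnor number mu = 6.

The Hessian of f at 0 has rank 0. Corank 2; j^3 = -(x + 2*y)^3 is a perfect cube, so E-series; the 4-jet and mu = 6 give E_6.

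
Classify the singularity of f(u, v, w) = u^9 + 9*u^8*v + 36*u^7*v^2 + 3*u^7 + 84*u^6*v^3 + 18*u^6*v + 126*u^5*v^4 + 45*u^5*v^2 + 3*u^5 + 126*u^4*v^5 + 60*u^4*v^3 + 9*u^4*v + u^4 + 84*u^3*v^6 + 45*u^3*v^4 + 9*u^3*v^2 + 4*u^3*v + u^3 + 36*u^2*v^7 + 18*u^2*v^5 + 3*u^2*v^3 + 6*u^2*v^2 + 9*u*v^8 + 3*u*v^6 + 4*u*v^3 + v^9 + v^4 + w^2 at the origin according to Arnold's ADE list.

The Hessian of f at 0 has rank 1. Corank 2; j^3 = u^3 is a perfect cube, so E-series; the 4-jet and mu = 6 give E_6.

E_{6}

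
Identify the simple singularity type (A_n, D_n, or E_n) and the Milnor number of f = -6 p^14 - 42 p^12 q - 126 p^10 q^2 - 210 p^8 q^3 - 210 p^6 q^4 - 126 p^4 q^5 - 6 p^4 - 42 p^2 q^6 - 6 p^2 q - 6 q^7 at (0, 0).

Type D8, Milnor number mu = 8.

The Hessian of f at 0 is [[0, 0], [0, 0]] with rank 0, so corank 2. A Groebner basis of the Jacobian ideal J(f) in C{p,q} is {p^2/7 + q^6, p^3, p*q}; counting standard monomials gives mu = 8. Corank 2; j^3 = -6*p^2*q has shape L^2 M (L != M), so D-series; mu = 8 gives D_8.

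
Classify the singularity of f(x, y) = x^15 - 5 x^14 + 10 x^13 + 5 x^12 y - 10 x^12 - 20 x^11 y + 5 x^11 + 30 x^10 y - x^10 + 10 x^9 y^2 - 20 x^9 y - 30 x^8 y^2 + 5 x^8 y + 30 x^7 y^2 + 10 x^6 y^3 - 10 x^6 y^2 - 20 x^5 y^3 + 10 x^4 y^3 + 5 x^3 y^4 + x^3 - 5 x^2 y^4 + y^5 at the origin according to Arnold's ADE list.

E8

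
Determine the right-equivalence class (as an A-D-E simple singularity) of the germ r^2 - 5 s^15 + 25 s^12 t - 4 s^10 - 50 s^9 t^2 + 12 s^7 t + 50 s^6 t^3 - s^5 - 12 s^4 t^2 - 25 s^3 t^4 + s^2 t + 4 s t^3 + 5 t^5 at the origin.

D6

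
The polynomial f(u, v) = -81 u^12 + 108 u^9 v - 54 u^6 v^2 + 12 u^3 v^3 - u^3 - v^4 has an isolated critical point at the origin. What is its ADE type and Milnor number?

Type E_{6}, Milnor number mu = 6.

The Hessian of f at 0 has rank 0. Corank 2; j^3 = -u^3 is a perfect cube, so E-series; the 4-jet and mu = 6 give E_6.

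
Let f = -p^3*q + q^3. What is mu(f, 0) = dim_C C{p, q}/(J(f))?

7

The Hessian of f at 0 has rank 0. Corank 2; j^3 = q^3 is a perfect cube, so E-series; the 4-jet and mu = 7 give E_7.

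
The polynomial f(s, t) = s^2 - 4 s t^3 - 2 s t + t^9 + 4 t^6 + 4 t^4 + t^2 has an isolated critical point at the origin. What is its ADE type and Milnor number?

Type A8, Milnor number mu = 8.

The Hessian of f at 0 has rank 1. Corank 1: A-series; mu = 8 gives A_8.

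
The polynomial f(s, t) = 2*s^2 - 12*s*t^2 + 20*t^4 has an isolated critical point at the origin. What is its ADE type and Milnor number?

Type A_{3}, Milnor number mu = 3.

The Hessian of f at 0 is [[4, 0], [0, 0]] with rank 1, so corank 1. A Groebner basis of the Jacobian ideal J(f) in C{s,t} is {s^2, s*t, -s/3 + t^2}; counting standard monomials gives mu = 3. Corank 1: A-series; mu = 3 gives A_3.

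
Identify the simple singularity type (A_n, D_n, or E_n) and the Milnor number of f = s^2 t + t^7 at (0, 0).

Type D_{8}, Milnor number mu = 8.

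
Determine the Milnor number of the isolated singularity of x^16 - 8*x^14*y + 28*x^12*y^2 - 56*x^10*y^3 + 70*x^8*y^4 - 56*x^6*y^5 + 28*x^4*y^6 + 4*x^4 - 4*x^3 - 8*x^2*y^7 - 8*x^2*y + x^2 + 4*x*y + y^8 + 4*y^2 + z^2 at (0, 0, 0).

The Hessian of f at 0 is [[2, 4, 0], [4, 8, 0], [0, 0, 2]] with rank 2, so corank 1. A Groebner basis of the Jacobian ideal J(f) in C{x,y,z} is {x*y^3 + 3*x*y^2/2 + 5*x*y/16 + x/64 + 3*y^3/2 + y^2/2 + y/32, -7*x*y^2/4 - 7*x*y/16 - 3*x/128 + y^4 - 3*y^3/2 - 11*y^2/16 - 3*y/64, x^2 - x/2 - y, z}; counting standard monomials gives mu = 7. Corank 1: A-series; mu = 7 gives A_7.

7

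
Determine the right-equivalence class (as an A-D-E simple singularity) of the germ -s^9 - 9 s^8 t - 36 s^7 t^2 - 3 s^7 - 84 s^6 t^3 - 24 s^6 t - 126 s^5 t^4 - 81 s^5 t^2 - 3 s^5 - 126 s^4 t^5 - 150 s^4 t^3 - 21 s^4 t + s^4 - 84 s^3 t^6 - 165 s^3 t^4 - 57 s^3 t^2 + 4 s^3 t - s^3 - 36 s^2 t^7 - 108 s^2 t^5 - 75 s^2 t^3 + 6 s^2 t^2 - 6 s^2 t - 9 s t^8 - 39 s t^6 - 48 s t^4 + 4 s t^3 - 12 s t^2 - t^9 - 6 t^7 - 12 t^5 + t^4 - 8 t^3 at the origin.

The Hessian of f at 0 is [[0, 0], [0, 0]] with rank 0, so corank 2. A Groebner basis of the Jacobian ideal J(f) in C{s,t} is {t^4, s*t^2 + 5*t^3/3, s^2 + 4*s*t + 4*t^2}; counting standard monomials gives mu = 6. Corank 2; j^3 = -(s + 2*t)^3 is a perfect cube, so E-series; the 4-jet and mu = 6 give E_6.

E_6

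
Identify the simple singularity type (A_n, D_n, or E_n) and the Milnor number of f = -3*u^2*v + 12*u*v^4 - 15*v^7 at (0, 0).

Type D8, Milnor number mu = 8.

The Hessian of f at 0 has rank 0. Corank 2; j^3 = -3*u^2*v has shape L^2 M (L != M), so D-series; mu = 8 gives D_8.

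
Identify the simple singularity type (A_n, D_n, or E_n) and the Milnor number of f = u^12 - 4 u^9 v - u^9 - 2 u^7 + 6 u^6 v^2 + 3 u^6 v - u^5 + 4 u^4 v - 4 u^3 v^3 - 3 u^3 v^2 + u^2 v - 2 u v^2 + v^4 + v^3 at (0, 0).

Type D_{5}, Milnor number mu = 5.

The Hessian of f at 0 is [[0, 0], [0, 0]] with rank 0, so corank 2. A Groebner basis of the Jacobian ideal J(f) in C{u,v} is {u^3 + u^2/4 - v^2/4, u^2/4 + v^3 - v^2/4, u*v - v^2}; counting standard monomials gives mu = 5. Corank 2; j^3 = v*(u - v)^2 has shape L^2 M (L != M), so D-series; mu = 5 gives D_5.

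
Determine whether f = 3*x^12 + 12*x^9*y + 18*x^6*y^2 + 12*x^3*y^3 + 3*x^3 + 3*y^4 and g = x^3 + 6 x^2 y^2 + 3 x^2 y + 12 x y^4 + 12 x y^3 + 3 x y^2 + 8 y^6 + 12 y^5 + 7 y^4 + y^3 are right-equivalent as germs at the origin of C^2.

Yes.

The Hessian of f at 0 has rank 0. Corank 2; j^3 = 3*x^3 is a perfect cube, so E-series; the 4-jet and mu = 6 give E_6. The Hessian of g at 0 has rank 0. Corank 2; j^3 = (x + y)^3 is a perfect cube, so E-series; the 4-jet and mu = 6 give E_6. Both have type E_6, hence right-equivalent.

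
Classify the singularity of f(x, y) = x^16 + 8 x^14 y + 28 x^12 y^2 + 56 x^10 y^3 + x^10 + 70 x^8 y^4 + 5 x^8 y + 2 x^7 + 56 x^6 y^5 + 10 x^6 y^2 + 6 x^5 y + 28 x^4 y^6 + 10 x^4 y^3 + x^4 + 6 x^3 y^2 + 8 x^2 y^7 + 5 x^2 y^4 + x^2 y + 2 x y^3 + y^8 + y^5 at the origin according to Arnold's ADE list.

The Hessian of f at 0 is [[0, 0], [0, 0]] with rank 0, so corank 2. A Groebner basis of the Jacobian ideal J(f) in C{x,y} is {x^2*y^2 + x*y/2 + y^3/2, x^2*y + x*y^3, -x^2/3 + 2*x*y^2/3 + y^4, x^3 - x*y/2 - y^3/2}; counting standard monomials gives mu = 9. Corank 2; j^3 = x^2*y has shape L^2 M (L != M), so D-series; mu = 9 gives D_9.

D_{9}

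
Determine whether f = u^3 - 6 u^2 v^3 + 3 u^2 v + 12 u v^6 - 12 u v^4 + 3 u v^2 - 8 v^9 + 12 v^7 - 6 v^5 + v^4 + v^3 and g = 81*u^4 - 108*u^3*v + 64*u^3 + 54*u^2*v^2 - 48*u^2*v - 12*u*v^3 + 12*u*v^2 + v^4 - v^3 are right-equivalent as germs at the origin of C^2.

The Hessian of f at 0 has rank 0. Corank 2; j^3 = (u + v)^3 is a perfect cube, so E-series; the 4-jet and mu = 6 give E_6. The Hessian of g at 0 has rank 0. Corank 2; j^3 = (4*u - v)^3 is a perfect cube, so E-series; the 4-jet and mu = 6 give E_6. Both have type E_6, hence right-equivalent.

Yes.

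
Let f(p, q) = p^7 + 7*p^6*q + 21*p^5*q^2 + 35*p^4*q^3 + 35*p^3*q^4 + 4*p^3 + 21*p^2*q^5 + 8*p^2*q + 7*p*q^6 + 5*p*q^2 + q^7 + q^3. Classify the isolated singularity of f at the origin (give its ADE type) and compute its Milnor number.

Type D_8, Milnor number mu = 8.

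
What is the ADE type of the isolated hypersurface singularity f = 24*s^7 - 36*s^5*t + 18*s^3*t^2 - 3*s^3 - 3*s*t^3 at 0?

The Hessian of f at 0 is [[0, 0], [0, 0]] with rank 0, so corank 2. A Groebner basis of the Jacobian ideal J(f) in C{s,t} is {s^3, s*t^2, 3*s^2 + t^3}; counting standard monomials gives mu = 7. Corank 2; j^3 = -3*s^3 is a perfect cube, so E-series; the 4-jet and mu = 7 give E_7.

E_{7}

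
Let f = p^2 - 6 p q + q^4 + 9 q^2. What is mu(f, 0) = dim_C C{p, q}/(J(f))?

3

The Hessian of f at 0 has rank 1. Corank 1: A-series; mu = 3 gives A_3.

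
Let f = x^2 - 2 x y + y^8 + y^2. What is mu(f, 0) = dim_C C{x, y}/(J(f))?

7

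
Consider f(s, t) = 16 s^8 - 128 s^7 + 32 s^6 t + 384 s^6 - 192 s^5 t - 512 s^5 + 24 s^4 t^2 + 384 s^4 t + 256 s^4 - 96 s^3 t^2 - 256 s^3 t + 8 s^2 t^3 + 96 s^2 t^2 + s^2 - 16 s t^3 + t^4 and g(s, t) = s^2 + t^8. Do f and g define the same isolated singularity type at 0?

The Hessian of f at 0 has rank 1. Corank 1: A-series; mu = 3 gives A_3. The Hessian of g at 0 has rank 1. Corank 1: A-series; mu = 7 gives A_7. f is A_3 but g is A_7, hence not right-equivalent.

No.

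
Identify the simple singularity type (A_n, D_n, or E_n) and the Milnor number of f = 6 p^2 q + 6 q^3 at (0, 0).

The Hessian of f at 0 has rank 0. Corank 2; j^3 = 6*q*(p^2 + q^2) splits into three distinct lines over C (the quadratic factor has nonzero discriminant), so D_4.

Type D_4, Milnor number mu = 4.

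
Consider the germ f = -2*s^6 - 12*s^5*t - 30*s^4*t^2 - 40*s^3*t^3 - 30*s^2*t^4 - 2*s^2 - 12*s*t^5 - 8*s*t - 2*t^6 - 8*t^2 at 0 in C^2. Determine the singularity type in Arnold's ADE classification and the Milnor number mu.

The Hessian of f at 0 has rank 1. Corank 1: A-series; mu = 5 gives A_5.

Type A_5, Milnor number mu = 5.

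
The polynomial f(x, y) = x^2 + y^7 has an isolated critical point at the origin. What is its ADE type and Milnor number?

The Hessian of f at 0 is [[2, 0], [0, 0]] with rank 1, so corank 1. A Groebner basis of the Jacobian ideal J(f) in C{x,y} is {y^6, x}; counting standard monomials gives mu = 6. Corank 1: A-series; mu = 6 gives A_6.

Type A_{6}, Milnor number mu = 6.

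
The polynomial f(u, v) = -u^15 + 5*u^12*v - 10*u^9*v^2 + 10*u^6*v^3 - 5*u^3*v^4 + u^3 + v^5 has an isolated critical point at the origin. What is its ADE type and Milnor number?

Type E8, Milnor number mu = 8.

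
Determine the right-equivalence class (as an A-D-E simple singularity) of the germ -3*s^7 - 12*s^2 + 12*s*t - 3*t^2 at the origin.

The Hessian of f at 0 has rank 1. Corank 1: A-series; mu = 6 gives A_6.

A_6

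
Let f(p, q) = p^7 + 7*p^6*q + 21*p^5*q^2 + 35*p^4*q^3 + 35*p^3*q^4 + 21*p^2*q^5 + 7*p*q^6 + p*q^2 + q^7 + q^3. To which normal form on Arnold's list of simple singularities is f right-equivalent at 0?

D_{8}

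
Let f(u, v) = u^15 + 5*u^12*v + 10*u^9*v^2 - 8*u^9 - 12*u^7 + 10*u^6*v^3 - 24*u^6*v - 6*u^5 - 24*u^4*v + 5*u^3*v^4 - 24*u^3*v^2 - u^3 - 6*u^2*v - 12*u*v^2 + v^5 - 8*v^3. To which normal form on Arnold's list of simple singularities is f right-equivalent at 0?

E_8

The Hessian of f at 0 has rank 0. Corank 2; j^3 = -(u + 2*v)^3 is a perfect cube, so E-series; the 5-jet and mu = 8 give E_8.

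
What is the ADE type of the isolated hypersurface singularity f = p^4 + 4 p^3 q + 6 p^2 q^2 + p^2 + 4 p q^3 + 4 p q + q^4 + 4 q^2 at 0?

A_3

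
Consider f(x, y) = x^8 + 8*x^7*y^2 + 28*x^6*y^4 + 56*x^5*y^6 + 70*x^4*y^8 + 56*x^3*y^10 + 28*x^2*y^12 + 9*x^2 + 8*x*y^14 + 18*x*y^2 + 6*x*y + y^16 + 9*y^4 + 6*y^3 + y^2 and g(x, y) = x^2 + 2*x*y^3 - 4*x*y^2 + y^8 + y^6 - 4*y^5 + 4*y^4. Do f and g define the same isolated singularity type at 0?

Yes.

The Hessian of f at 0 is [[18, 6], [6, 2]] with rank 1, so corank 1. A Groebner basis of the Jacobian ideal J(f) in C{x,y} is {x^4 + 2*x^3/3 + 14*x^2*y/27 - 11*x^2/81 - 14*x*y/243 + x/243 + y/729, x^3*y - x^3 - 2*x^2*y/3 + 4*x^2/27 + 5*x*y/81 - x/243 - y/729, x + y^2 + y/3}; counting standard monomials gives mu = 7. Corank 1: A-series; mu = 7 gives A_7. The Hessian of g at 0 is [[2, 0], [0, 0]] with rank 1, so corank 1. A Groebner basis of the Jacobian ideal J(g) in C{x,y} is {x^3 - 8*x^2 + 32*x*y^2 + 32*x*y + 64*x - 128*y^2, x^2*y + 4*x^2 - 12*x*y^2 - 8*x*y - 16*x + 32*y^2, x + y^3 - 2*y^2}; counting standard monomials gives mu = 7. Corank 1: A-series; mu = 7 gives A_7. Both have type A_7, hence right-equivalent.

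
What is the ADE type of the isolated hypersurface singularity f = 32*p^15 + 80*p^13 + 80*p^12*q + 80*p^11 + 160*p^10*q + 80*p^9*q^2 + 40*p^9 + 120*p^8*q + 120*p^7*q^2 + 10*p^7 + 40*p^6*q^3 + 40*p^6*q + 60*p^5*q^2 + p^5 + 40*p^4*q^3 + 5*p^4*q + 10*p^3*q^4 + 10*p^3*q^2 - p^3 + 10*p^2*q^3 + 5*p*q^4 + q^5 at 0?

E8

The Hessian of f at 0 has rank 0. Corank 2; j^3 = -p^3 is a perfect cube, so E-series; the 5-jet and mu = 8 give E_8.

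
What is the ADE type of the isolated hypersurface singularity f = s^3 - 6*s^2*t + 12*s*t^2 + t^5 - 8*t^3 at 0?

E_8

The Hessian of f at 0 is [[0, 0], [0, 0]] with rank 0, so corank 2. A Groebner basis of the Jacobian ideal J(f) in C{s,t} is {t^4, s^2 - 4*s*t + 4*t^2}; counting standard monomials gives mu = 8. Corank 2; j^3 = (s - 2*t)^3 is a perfect cube, so E-series; the 5-jet and mu = 8 give E_8.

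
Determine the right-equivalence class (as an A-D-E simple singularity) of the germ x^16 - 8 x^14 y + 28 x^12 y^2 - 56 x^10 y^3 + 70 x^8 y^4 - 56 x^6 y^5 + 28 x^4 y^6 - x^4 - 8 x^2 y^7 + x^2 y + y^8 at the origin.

D_9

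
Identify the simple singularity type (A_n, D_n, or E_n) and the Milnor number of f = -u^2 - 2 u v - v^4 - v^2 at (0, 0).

Type A3, Milnor number mu = 3.

The Hessian of f at 0 has rank 1. Corank 1: A-series; mu = 3 gives A_3.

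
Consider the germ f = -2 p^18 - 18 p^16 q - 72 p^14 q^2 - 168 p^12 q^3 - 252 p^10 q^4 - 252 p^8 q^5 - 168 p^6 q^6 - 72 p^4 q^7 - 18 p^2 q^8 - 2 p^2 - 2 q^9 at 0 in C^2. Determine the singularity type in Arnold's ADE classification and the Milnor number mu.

The Hessian of f at 0 has rank 1. Corank 1: A-series; mu = 8 gives A_8.

Type A_{8}, Milnor number mu = 8.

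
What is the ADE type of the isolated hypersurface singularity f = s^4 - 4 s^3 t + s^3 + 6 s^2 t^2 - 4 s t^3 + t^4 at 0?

E_{6}

The Hessian of f at 0 has rank 0. Corank 2; j^3 = s^3 is a perfect cube, so E-series; the 4-jet and mu = 6 give E_6.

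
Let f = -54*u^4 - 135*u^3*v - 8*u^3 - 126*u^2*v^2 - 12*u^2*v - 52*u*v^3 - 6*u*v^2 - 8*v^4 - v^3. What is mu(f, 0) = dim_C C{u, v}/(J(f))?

The Hessian of f at 0 has rank 0. Corank 2; j^3 = -(2*u + v)^3 is a perfect cube, so E-series; the 4-jet and mu = 7 give E_7.

7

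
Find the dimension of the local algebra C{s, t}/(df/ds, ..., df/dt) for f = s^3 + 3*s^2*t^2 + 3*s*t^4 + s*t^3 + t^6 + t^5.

7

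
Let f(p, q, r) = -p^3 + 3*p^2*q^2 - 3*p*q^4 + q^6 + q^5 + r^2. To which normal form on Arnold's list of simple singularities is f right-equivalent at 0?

The Hessian of f at 0 is [[0, 0, 0], [0, 0, 0], [0, 0, 2]] with rank 1, so corank 2. A Groebner basis of the Jacobian ideal J(f) in C{p,q,r} is {q^4, p^3, -p^2/2 + p*q^2, r}; counting standard monomials gives mu = 8. Corank 2; j^3 = -p^3 is a perfect cube, so E-series; the 5-jet and mu = 8 give E_8.

E_{8}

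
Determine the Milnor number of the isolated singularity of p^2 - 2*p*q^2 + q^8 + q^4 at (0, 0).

The Hessian of f at 0 has rank 1. Corank 1: A-series; mu = 7 gives A_7.

7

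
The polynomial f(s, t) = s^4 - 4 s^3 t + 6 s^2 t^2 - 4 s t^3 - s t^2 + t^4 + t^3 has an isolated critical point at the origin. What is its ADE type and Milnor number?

The Hessian of f at 0 has rank 0. Corank 2; j^3 = -t^2*(s - t) has shape L^2 M (L != M), so D-series; mu = 5 gives D_5.

Type D_5, Milnor number mu = 5.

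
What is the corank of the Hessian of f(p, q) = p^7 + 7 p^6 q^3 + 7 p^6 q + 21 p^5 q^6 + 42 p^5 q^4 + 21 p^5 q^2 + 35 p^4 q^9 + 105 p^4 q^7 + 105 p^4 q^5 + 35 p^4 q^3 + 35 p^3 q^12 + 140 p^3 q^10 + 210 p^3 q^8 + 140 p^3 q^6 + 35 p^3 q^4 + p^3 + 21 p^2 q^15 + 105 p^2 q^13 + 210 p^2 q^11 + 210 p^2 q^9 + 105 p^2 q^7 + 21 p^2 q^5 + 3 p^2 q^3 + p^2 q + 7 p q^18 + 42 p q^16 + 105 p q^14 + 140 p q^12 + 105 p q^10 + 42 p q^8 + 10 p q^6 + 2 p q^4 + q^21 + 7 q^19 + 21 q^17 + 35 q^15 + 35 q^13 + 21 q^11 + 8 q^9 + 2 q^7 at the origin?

The Hessian at 0 is [[0, 0], [0, 0]] of rank 0; hence corank 2.

2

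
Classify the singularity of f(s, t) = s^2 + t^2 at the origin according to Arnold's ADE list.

The Hessian of f at 0 has rank 2. Corank 0: nondegenerate Morse point, so A_1.

A1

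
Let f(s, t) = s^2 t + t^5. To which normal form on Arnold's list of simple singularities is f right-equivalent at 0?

D_{6}

The Hessian of f at 0 is [[0, 0], [0, 0]] with rank 0, so corank 2. A Groebner basis of the Jacobian ideal J(f) in C{s,t} is {s^2/5 + t^4, s^3, s*t}; counting standard monomials gives mu = 6. Corank 2; j^3 = s^2*t has shape L^2 M (L != M), so D-series; mu = 6 gives D_6.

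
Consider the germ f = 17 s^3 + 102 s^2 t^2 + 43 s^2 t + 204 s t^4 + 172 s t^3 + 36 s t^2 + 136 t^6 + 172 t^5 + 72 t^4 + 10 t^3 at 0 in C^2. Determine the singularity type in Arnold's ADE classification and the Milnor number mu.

Type D_4, Milnor number mu = 4.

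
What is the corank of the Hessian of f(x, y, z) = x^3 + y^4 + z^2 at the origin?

The Hessian at 0 is [[0, 0, 0], [0, 0, 0], [0, 0, 2]] of rank 1; hence corank 2.

2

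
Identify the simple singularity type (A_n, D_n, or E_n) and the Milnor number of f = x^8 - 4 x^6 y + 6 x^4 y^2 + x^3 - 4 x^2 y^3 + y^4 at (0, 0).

Type E_{6}, Milnor number mu = 6.

The Hessian of f at 0 is [[0, 0], [0, 0]] with rank 0, so corank 2. A Groebner basis of the Jacobian ideal J(f) in C{x,y} is {y^3, x^2}; counting standard monomials gives mu = 6. Corank 2; j^3 = x^3 is a perfect cube, so E-series; the 4-jet and mu = 6 give E_6.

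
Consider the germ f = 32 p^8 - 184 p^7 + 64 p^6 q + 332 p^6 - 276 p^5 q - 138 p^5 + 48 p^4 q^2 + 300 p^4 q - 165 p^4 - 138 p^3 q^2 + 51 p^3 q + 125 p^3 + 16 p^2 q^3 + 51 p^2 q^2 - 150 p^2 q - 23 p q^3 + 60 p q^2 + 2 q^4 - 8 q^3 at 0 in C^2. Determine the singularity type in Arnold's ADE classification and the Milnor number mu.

Type E_{7}, Milnor number mu = 7.

The Hessian of f at 0 has rank 0. Corank 2; j^3 = (5*p - 2*q)^3 is a perfect cube, so E-series; the 4-jet and mu = 7 give E_7.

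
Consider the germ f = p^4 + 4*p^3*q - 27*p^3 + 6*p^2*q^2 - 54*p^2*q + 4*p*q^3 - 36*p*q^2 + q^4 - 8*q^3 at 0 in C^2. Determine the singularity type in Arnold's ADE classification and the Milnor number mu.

Type E_{6}, Milnor number mu = 6.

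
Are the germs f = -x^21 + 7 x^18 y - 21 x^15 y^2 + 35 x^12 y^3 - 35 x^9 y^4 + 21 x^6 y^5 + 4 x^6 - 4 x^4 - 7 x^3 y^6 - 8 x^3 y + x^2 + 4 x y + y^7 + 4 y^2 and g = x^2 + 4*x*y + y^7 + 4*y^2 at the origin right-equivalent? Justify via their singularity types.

Yes.

The Hessian of f at 0 has rank 1. Corank 1: A-series; mu = 6 gives A_6. The Hessian of g at 0 has rank 1. Corank 1: A-series; mu = 6 gives A_6. Both have type A_6, hence right-equivalent.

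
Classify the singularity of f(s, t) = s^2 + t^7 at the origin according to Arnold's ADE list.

A_6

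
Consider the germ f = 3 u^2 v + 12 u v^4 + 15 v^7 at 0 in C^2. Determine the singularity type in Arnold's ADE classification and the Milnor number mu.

The Hessian of f at 0 has rank 0. Corank 2; j^3 = 3*u^2*v has shape L^2 M (L != M), so D-series; mu = 8 gives D_8.

Type D_8, Milnor number mu = 8.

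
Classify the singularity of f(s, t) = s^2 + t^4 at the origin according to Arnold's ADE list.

The Hessian of f at 0 has rank 1. Corank 1: A-series; mu = 3 gives A_3.

A_3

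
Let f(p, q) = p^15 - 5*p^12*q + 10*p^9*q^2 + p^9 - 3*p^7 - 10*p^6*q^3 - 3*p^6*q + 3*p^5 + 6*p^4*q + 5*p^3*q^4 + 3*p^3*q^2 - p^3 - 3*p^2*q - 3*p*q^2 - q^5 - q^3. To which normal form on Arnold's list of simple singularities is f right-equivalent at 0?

E_{8}

The Hessian of f at 0 has rank 0. Corank 2; j^3 = -(p + q)^3 is a perfect cube, so E-series; the 5-jet and mu = 8 give E_8.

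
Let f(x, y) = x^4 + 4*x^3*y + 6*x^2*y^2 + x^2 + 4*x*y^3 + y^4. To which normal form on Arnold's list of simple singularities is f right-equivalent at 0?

A3

The Hessian of f at 0 has rank 1. Corank 1: A-series; mu = 3 gives A_3.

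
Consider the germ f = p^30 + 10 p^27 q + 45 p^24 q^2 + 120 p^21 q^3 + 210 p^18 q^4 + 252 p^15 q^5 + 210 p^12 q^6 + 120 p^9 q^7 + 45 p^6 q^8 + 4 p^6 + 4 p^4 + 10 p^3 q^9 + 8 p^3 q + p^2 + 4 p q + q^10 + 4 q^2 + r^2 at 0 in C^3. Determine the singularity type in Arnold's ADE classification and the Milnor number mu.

Type A9, Milnor number mu = 9.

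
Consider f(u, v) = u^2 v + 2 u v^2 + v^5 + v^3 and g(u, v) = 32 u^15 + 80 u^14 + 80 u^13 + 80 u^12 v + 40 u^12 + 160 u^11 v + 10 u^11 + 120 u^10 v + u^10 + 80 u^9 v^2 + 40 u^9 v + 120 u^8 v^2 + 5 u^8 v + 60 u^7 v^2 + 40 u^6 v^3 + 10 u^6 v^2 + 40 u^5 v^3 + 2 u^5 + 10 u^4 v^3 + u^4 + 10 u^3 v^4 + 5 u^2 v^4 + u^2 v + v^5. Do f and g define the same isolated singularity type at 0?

Yes.

The Hessian of f at 0 is [[0, 0], [0, 0]] with rank 0, so corank 2. A Groebner basis of the Jacobian ideal J(f) in C{u,v} is {u^2/5 + v^4 - v^2/5, u^3 + v^3, u*v + v^2}; counting standard monomials gives mu = 6. Corank 2; j^3 = v*(u + v)^2 has shape L^2 M (L != M), so D-series; mu = 6 gives D_6. The Hessian of g at 0 is [[0, 0], [0, 0]] with rank 0, so corank 2. A Groebner basis of the Jacobian ideal J(g) in C{u,v} is {u^2/5 + v^4, u^3, u*v}; counting standard monomials gives mu = 6. Corank 2; j^3 = u^2*v has shape L^2 M (L != M), so D-series; mu = 6 gives D_6. Both have type D_6, hence right-equivalent.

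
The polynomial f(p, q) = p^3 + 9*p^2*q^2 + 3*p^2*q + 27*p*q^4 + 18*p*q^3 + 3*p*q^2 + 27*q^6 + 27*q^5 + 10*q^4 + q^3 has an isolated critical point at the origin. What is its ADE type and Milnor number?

The Hessian of f at 0 is [[0, 0], [0, 0]] with rank 0, so corank 2. A Groebner basis of the Jacobian ideal J(f) in C{p,q} is {p^3 + p^2/2 + p*q + q^2/2, p^2*q - p^2/3 - 2*p*q/3 - q^2/3, p^2/6 + p*q^2 + p*q/3 + q^2/6, q^3}; counting standard monomials gives mu = 6. Corank 2; j^3 = (p + q)^3 is a perfect cube, so E-series; the 4-jet and mu = 6 give E_6.

Type E6, Milnor number mu = 6.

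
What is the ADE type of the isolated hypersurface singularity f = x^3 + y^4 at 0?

The Hessian of f at 0 has rank 0. Corank 2; j^3 = x^3 is a perfect cube, so E-series; the 4-jet and mu = 6 give E_6.

E_{6}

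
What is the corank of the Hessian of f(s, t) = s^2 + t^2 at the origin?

0

Hessian at 0 has rank 2.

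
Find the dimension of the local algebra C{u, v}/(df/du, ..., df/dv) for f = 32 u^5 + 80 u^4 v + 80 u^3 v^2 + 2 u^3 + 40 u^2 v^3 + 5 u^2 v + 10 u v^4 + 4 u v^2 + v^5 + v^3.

6

The Hessian of f at 0 has rank 0. Corank 2; j^3 = (u + v)^2*(2*u + v) has shape L^2 M (L != M), so D-series; mu = 6 gives D_6.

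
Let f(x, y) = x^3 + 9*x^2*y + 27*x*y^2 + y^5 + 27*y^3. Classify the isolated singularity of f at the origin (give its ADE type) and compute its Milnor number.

The Hessian of f at 0 has rank 0. Corank 2; j^3 = (x + 3*y)^3 is a perfect cube, so E-series; the 5-jet and mu = 8 give E_8.

Type E_{8}, Milnor number mu = 8.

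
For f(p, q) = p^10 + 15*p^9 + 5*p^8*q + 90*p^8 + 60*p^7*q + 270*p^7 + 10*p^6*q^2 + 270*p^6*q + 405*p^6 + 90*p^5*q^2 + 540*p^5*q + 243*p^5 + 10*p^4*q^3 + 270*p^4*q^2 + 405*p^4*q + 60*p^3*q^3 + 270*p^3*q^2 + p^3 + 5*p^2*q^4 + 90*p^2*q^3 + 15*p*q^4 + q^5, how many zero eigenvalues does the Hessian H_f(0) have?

2

Hessian at 0 has rank 0.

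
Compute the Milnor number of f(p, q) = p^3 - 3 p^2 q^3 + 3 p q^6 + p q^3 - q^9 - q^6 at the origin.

7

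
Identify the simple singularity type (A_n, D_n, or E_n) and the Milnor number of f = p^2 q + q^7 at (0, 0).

Type D_8, Milnor number mu = 8.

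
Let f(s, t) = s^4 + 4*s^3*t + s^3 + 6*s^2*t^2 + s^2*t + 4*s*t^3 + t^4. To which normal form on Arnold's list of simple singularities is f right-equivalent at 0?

The Hessian of f at 0 has rank 0. Corank 2; j^3 = s^2*(s + t) has shape L^2 M (L != M), so D-series; mu = 5 gives D_5.

D_{5}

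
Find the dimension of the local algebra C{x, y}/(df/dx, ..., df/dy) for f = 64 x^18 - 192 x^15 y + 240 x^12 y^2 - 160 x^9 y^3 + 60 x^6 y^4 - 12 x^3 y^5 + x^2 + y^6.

5

The Hessian of f at 0 has rank 1. Corank 1: A-series; mu = 5 gives A_5.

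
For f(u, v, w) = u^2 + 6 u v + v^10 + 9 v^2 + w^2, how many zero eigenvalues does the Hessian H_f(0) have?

1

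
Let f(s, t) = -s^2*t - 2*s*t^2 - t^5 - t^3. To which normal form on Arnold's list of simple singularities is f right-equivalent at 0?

D_6

The Hessian of f at 0 has rank 0. Corank 2; j^3 = -t*(s + t)^2 has shape L^2 M (L != M), so D-series; mu = 6 gives D_6.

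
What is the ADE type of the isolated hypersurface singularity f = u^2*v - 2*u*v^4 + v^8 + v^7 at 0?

The Hessian of f at 0 has rank 0. Corank 2; j^3 = u^2*v has shape L^2 M (L != M), so D-series; mu = 9 gives D_9.

D_9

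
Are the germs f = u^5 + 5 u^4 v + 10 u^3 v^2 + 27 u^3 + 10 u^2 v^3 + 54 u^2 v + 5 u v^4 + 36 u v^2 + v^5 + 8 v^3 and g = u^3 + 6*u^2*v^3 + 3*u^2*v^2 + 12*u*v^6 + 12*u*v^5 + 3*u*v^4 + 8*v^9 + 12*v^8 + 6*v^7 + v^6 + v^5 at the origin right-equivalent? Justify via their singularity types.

Yes.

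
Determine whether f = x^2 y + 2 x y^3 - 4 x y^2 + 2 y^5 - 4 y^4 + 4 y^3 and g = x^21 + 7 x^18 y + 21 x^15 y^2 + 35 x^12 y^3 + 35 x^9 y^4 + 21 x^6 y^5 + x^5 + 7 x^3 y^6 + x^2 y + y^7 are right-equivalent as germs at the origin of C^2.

The Hessian of f at 0 has rank 0. Corank 2; j^3 = y*(x - 2*y)^2 has shape L^2 M (L != M), so D-series; mu = 6 gives D_6. The Hessian of g at 0 has rank 0. Corank 2; j^3 = x^2*y has shape L^2 M (L != M), so D-series; mu = 8 gives D_8. f is D_6 but g is D_8, hence not right-equivalent.

No.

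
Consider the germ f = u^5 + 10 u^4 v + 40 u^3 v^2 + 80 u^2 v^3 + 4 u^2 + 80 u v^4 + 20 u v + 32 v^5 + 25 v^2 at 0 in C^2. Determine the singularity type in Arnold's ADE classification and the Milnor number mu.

Type A4, Milnor number mu = 4.

The Hessian of f at 0 is [[8, 20], [20, 50]] with rank 1, so corank 1. A Groebner basis of the Jacobian ideal J(f) in C{u,v} is {v^4, u + 5*v/2}; counting standard monomials gives mu = 4. Corank 1: A-series; mu = 4 gives A_4.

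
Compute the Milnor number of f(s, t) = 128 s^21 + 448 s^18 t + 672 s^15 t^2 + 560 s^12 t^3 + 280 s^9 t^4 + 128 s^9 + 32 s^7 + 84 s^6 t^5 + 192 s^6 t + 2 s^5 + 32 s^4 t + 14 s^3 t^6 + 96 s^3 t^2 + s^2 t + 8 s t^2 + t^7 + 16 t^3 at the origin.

8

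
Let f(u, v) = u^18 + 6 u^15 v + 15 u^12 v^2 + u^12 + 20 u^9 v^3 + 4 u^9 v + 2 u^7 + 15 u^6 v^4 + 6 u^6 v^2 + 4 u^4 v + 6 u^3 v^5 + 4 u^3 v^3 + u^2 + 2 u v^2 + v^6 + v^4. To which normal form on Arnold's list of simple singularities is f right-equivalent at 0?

The Hessian of f at 0 has rank 1. Corank 1: A-series; mu = 5 gives A_5.

A_{5}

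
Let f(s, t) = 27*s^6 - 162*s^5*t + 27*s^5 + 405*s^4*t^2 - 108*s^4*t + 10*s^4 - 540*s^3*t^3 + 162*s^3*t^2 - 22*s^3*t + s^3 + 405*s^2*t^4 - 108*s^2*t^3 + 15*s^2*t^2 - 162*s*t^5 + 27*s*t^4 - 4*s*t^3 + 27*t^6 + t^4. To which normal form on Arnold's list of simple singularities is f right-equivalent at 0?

E_{6}

The Hessian of f at 0 has rank 0. Corank 2; j^3 = s^3 is a perfect cube, so E-series; the 4-jet and mu = 6 give E_6.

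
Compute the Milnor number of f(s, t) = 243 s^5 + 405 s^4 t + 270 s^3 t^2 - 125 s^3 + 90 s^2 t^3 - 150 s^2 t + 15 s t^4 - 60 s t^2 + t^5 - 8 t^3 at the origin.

The Hessian of f at 0 has rank 0. Corank 2; j^3 = -(5*s + 2*t)^3 is a perfect cube, so E-series; the 5-jet and mu = 8 give E_8.

8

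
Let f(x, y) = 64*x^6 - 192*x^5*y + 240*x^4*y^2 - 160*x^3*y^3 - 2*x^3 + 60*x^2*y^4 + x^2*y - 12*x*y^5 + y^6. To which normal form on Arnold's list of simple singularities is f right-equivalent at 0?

D_{7}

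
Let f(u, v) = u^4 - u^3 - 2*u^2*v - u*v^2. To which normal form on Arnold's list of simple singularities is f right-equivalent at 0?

D5

The Hessian of f at 0 has rank 0. Corank 2; j^3 = -u*(u + v)^2 has shape L^2 M (L != M), so D-series; mu = 5 gives D_5.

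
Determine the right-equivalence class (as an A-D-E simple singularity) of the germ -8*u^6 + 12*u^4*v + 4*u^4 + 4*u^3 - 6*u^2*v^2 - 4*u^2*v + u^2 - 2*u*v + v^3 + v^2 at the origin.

A_{2}

The Hessian of f at 0 is [[2, -2], [-2, 2]] with rank 1, so corank 1. A Groebner basis of the Jacobian ideal J(f) in C{u,v} is {v^2, u - v}; counting standard monomials gives mu = 2. Corank 1: A-series; mu = 2 gives A_2.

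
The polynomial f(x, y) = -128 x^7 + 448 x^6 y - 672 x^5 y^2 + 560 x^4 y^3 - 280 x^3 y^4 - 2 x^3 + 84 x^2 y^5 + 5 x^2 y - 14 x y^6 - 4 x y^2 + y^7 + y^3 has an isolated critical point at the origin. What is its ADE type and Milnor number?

The Hessian of f at 0 has rank 0. Corank 2; j^3 = -(x - y)^2*(2*x - y) has shape L^2 M (L != M), so D-series; mu = 8 gives D_8.

Type D_8, Milnor number mu = 8.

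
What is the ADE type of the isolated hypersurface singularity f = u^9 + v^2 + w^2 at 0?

The Hessian of f at 0 has rank 2. Corank 1: A-series; mu = 8 gives A_8.

A_{8}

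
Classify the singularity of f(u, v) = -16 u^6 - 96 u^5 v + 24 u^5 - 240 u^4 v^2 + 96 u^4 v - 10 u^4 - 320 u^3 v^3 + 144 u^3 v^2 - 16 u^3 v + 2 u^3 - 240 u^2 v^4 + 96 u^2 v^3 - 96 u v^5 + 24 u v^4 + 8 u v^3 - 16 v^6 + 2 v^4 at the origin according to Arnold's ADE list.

E_6

The Hessian of f at 0 is [[0, 0], [0, 0]] with rank 0, so corank 2. A Groebner basis of the Jacobian ideal J(f) in C{u,v} is {u^3, u^2*v, -u^2/4 + u*v^2, 3*u^2/4 + v^3}; counting standard monomials gives mu = 6. Corank 2; j^3 = 2*u^3 is a perfect cube, so E-series; the 4-jet and mu = 6 give E_6.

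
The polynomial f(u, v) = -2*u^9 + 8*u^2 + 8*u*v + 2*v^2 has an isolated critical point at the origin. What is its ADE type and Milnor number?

Type A_8, Milnor number mu = 8.

The Hessian of f at 0 has rank 1. Corank 1: A-series; mu = 8 gives A_8.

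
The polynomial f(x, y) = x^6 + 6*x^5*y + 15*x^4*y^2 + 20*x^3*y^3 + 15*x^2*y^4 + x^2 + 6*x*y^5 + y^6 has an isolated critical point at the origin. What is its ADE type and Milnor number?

Type A_{5}, Milnor number mu = 5.

The Hessian of f at 0 has rank 1. Corank 1: A-series; mu = 5 gives A_5.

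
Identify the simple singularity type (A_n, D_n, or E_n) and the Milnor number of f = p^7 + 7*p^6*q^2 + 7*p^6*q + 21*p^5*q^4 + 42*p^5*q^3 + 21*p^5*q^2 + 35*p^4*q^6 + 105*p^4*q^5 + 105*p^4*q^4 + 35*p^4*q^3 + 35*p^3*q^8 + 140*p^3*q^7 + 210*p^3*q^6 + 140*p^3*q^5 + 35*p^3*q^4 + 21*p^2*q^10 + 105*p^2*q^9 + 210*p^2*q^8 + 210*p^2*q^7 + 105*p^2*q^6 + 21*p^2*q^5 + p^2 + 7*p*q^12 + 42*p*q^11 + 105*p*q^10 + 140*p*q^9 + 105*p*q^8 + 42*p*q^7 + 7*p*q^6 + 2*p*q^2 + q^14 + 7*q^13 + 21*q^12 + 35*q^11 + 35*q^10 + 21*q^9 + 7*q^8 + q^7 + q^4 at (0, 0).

Type A_6, Milnor number mu = 6.

The Hessian of f at 0 is [[2, 0], [0, 0]] with rank 1, so corank 1. A Groebner basis of the Jacobian ideal J(f) in C{p,q} is {p^3, p + q^2}; counting standard monomials gives mu = 6. Corank 1: A-series; mu = 6 gives A_6.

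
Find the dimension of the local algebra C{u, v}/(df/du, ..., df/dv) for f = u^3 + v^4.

The Hessian of f at 0 has rank 0. Corank 2; j^3 = u^3 is a perfect cube, so E-series; the 4-jet and mu = 6 give E_6.

6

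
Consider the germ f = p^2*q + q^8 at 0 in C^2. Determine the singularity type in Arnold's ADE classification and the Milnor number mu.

Type D_{9}, Milnor number mu = 9.

The Hessian of f at 0 is [[0, 0], [0, 0]] with rank 0, so corank 2. A Groebner basis of the Jacobian ideal J(f) in C{p,q} is {p^2/8 + q^7, p^3, p*q}; counting standard monomials gives mu = 9. Corank 2; j^3 = p^2*q has shape L^2 M (L != M), so D-series; mu = 9 gives D_9.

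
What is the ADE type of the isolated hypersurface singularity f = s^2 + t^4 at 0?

A_{3}

The Hessian of f at 0 has rank 1. Corank 1: A-series; mu = 3 gives A_3.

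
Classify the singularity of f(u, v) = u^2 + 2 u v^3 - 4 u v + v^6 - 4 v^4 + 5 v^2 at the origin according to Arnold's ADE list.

A_1

The Hessian of f at 0 has rank 2. Corank 0: nondegenerate Morse point, so A_1.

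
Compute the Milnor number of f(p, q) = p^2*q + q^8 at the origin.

9

The Hessian of f at 0 is [[0, 0], [0, 0]] with rank 0, so corank 2. A Groebner basis of the Jacobian ideal J(f) in C{p,q} is {p^2/8 + q^7, p^3, p*q}; counting standard monomials gives mu = 9. Corank 2; j^3 = p^2*q has shape L^2 M (L != M), so D-series; mu = 9 gives D_9.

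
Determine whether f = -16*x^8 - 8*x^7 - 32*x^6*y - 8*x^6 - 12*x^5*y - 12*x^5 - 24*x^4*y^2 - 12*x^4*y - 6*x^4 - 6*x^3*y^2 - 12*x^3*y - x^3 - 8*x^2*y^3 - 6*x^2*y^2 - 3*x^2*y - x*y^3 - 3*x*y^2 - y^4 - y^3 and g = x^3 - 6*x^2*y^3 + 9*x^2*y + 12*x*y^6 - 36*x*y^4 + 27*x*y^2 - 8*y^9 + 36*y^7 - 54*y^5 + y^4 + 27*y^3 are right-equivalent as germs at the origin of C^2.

No.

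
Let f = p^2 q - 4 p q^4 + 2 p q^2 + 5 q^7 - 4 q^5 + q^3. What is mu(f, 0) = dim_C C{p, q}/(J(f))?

8

The Hessian of f at 0 has rank 0. Corank 2; j^3 = q*(p + q)^2 has shape L^2 M (L != M), so D-series; mu = 8 gives D_8.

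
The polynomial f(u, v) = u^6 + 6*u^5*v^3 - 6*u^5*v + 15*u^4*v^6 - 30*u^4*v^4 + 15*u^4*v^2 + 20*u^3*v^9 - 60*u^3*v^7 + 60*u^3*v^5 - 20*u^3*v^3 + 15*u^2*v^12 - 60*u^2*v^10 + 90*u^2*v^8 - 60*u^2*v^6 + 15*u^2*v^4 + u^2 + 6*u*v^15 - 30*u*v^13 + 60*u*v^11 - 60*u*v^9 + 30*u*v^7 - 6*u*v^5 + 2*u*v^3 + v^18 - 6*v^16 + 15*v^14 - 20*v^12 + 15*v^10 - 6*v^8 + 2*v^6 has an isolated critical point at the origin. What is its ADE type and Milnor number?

Type A_5, Milnor number mu = 5.

The Hessian of f at 0 has rank 1. Corank 1: A-series; mu = 5 gives A_5.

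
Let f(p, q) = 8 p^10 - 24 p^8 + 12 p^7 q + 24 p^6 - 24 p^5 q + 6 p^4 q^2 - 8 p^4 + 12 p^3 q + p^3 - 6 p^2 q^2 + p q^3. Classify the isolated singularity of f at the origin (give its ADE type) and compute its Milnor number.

The Hessian of f at 0 is [[0, 0], [0, 0]] with rank 0, so corank 2. A Groebner basis of the Jacobian ideal J(f) in C{p,q} is {3*p^2/4 + q^4 + q^3/4, p^3, p^2*q - p^2/4 - q^3/12, -p^2 + p*q^2 - q^3/3}; counting standard monomials gives mu = 7. Corank 2; j^3 = p^3 is a perfect cube, so E-series; the 4-jet and mu = 7 give E_7.

Type E_{7}, Milnor number mu = 7.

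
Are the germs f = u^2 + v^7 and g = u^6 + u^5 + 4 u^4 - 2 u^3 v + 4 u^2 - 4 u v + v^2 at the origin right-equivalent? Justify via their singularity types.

The Hessian of f at 0 has rank 1. Corank 1: A-series; mu = 6 gives A_6. The Hessian of g at 0 has rank 1. Corank 1: A-series; mu = 4 gives A_4. f is A_6 but g is A_4, hence not right-equivalent.

No.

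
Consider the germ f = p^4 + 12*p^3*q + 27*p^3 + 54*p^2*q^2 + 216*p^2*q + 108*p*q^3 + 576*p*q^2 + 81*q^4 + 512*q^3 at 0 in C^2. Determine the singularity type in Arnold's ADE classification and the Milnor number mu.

Type E_{6}, Milnor number mu = 6.

The Hessian of f at 0 is [[0, 0], [0, 0]] with rank 0, so corank 2. A Groebner basis of the Jacobian ideal J(f) in C{p,q} is {q^4, p*q^2 + 25*q^3/9, p^2 + 16*p*q/3 + 64*q^2/9}; counting standard monomials gives mu = 6. Corank 2; j^3 = (3*p + 8*q)^3 is a perfect cube, so E-series; the 4-jet and mu = 6 give E_6.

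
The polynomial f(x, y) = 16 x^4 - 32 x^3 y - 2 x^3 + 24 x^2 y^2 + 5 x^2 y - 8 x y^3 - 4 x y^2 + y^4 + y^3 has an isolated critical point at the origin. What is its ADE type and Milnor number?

The Hessian of f at 0 has rank 0. Corank 2; j^3 = -(x - y)^2*(2*x - y) has shape L^2 M (L != M), so D-series; mu = 5 gives D_5.

Type D5, Milnor number mu = 5.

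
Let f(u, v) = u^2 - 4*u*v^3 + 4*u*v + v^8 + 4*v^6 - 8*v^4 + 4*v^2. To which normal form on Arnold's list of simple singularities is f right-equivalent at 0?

A_7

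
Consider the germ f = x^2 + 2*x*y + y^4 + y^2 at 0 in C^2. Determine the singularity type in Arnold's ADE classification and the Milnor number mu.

Type A3, Milnor number mu = 3.

The Hessian of f at 0 is [[2, 2], [2, 2]] with rank 1, so corank 1. A Groebner basis of the Jacobian ideal J(f) in C{x,y} is {y^3, x + y}; counting standard monomials gives mu = 3. Corank 1: A-series; mu = 3 gives A_3.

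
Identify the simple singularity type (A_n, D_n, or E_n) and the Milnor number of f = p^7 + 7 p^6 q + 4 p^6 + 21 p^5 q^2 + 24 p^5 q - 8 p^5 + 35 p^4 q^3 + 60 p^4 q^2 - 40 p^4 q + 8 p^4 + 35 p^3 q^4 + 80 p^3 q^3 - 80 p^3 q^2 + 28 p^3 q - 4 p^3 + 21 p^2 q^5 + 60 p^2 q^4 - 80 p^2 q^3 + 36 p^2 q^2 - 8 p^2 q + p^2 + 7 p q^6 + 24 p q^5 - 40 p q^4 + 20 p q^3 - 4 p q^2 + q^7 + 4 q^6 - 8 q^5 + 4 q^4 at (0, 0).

The Hessian of f at 0 is [[2, 0], [0, 0]] with rank 1, so corank 1. A Groebner basis of the Jacobian ideal J(f) in C{p,q} is {p^3, p^2*q - p^2/2 - 3*p*q + p - 2*q^2, p^2/4 + p*q^2 + 9*p*q/2 - 3*p/2 + 3*q^2, -p^2/4 - 13*p*q/2 + 2*p + q^3 - 4*q^2}; counting standard monomials gives mu = 6. Corank 1: A-series; mu = 6 gives A_6.

Type A_6, Milnor number mu = 6.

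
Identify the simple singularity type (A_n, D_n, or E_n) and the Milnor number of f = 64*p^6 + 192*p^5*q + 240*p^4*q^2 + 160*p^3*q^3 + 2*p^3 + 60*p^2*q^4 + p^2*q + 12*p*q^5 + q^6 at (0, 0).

The Hessian of f at 0 is [[0, 0], [0, 0]] with rank 0, so corank 2. A Groebner basis of the Jacobian ideal J(f) in C{p,q} is {-p*q/12 + q^5, p*q^2, p^2 + p*q/2}; counting standard monomials gives mu = 7. Corank 2; j^3 = p^2*(2*p + q) has shape L^2 M (L != M), so D-series; mu = 7 gives D_7.

Type D_{7}, Milnor number mu = 7.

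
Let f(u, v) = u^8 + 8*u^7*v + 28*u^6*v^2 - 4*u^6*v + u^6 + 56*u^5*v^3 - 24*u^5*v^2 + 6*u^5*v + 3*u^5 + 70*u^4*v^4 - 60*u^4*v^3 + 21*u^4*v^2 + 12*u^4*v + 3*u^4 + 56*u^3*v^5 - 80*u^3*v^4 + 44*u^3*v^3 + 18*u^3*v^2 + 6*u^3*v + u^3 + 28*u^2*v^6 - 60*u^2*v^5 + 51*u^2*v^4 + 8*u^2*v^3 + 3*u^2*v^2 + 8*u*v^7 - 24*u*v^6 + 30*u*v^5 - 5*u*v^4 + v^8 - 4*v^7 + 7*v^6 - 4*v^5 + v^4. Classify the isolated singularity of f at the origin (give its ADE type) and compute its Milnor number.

Type E6, Milnor number mu = 6.

The Hessian of f at 0 is [[0, 0], [0, 0]] with rank 0, so corank 2. A Groebner basis of the Jacobian ideal J(f) in C{u,v} is {u^3, u^2*v, u^2/2 + u*v^2, v^3}; counting standard monomials gives mu = 6. Corank 2; j^3 = u^3 is a perfect cube, so E-series; the 4-jet and mu = 6 give E_6.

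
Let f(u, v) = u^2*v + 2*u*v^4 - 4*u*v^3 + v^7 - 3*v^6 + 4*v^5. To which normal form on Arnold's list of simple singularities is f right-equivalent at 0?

The Hessian of f at 0 is [[0, 0], [0, 0]] with rank 0, so corank 2. A Groebner basis of the Jacobian ideal J(f) in C{u,v} is {u*v + v^4 - 2*v^3, u^3, u^2*v + 2*u^2/5 + 8*u*v/5 - 16*v^3/5, -u^2/10 + u*v^2 + 8*u*v/5 - 16*v^3/5}; counting standard monomials gives mu = 7. Corank 2; j^3 = u^2*v has shape L^2 M (L != M), so D-series; mu = 7 gives D_7.

D_7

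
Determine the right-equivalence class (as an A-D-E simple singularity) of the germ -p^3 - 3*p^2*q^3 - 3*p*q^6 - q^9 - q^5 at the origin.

E_{8}

The Hessian of f at 0 is [[0, 0], [0, 0]] with rank 0, so corank 2. A Groebner basis of the Jacobian ideal J(f) in C{p,q} is {p^2/2 + p*q^3, q^4, p^3, p^2*q}; counting standard monomials gives mu = 8. Corank 2; j^3 = -p^3 is a perfect cube, so E-series; the 5-jet and mu = 8 give E_8.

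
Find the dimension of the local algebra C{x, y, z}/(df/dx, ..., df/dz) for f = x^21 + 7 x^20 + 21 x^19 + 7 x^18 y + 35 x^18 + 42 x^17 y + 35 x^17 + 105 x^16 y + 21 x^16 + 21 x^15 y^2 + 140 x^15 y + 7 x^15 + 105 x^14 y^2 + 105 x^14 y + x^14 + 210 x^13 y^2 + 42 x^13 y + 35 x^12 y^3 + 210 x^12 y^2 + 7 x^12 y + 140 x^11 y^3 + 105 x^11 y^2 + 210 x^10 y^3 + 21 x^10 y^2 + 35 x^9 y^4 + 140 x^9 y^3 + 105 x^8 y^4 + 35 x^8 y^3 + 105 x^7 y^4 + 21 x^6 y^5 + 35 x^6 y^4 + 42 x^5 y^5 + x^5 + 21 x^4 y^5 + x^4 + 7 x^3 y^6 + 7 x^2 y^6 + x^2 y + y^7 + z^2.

8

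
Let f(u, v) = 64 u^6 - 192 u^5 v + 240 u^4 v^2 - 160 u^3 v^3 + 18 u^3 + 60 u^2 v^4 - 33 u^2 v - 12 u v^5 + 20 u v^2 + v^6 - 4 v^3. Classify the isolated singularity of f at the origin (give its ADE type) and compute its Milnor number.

Type D_7, Milnor number mu = 7.

The Hessian of f at 0 is [[0, 0], [0, 0]] with rank 0, so corank 2. A Groebner basis of the Jacobian ideal J(f) in C{u,v} is {-243*u*v/4 + v^5 + 81*v^2/2, u*v^2 - 2*v^3/3, u^2 - 7*u*v/6 + v^2/3}; counting standard monomials gives mu = 7. Corank 2; j^3 = (2*u - v)*(3*u - 2*v)^2 has shape L^2 M (L != M), so D-series; mu = 7 gives D_7.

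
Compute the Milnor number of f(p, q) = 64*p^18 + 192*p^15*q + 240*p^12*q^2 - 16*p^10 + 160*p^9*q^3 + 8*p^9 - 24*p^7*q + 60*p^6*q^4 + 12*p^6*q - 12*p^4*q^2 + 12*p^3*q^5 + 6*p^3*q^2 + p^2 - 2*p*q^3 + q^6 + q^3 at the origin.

The Hessian of f at 0 has rank 1. Corank 1: A-series; mu = 2 gives A_2.

2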